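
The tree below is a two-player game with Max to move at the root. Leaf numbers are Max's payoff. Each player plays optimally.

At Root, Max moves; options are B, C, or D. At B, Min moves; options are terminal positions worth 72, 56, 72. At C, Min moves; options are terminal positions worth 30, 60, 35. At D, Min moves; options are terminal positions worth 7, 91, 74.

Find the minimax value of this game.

B (Min): min(72, 56, 72) = 56
C (Min): min(30, 60, 35) = 30
D (Min): min(7, 91, 74) = 7
Root (Max): max(56, 30, 7) = 56

56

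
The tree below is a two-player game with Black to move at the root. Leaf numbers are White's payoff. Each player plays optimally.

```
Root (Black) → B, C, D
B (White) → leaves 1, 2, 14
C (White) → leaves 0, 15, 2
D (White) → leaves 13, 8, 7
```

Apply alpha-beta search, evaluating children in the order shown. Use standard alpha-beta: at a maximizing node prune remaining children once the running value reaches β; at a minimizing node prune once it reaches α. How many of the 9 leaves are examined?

8

B [α=-∞,β=+∞]: v=14
C [α=-∞,β=14]: v=15 after child 2 ≥ β → β-cutoff, skip 1
D [α=-∞,β=14]: v=13
Root [α=-∞,β=+∞]: v=13
Leaves evaluated: 8 of 9.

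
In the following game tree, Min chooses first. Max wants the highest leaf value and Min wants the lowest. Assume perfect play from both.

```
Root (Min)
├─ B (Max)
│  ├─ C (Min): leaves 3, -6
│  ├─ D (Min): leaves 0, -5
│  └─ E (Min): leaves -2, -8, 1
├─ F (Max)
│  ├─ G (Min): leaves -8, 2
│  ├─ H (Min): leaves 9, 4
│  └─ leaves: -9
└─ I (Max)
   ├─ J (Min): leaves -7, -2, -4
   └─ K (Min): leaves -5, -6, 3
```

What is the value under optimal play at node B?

C: min(3, -6) = -6
D: min(0, -5) = -5
E: min(-2, -8, 1) = -8
B: max(-6, -5, -8) = -5

-5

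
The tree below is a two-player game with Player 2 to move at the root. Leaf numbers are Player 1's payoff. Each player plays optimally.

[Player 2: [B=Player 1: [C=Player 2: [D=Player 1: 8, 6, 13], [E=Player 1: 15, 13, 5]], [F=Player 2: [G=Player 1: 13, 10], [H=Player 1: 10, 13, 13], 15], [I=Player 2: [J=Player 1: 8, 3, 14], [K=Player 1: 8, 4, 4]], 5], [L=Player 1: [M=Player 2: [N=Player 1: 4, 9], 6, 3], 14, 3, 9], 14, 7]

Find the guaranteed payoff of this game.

D (Player 1): max(8, 6, 13) = 13
E (Player 1): max(15, 13, 5) = 15
C (Player 2): min(13, 15) = 13
G (Player 1): max(13, 10) = 13
H (Player 1): max(10, 13, 13) = 13
F (Player 2): min(13, 13, 15) = 13
J (Player 1): max(8, 3, 14) = 14
K (Player 1): max(8, 4, 4) = 8
I (Player 2): min(14, 8) = 8
B (Player 1): max(13, 13, 8, 5) = 13
N (Player 1): max(4, 9) = 9
M (Player 2): min(9, 6, 3) = 3
L (Player 1): max(3, 14, 3, 9) = 14
Root (Player 2): min(13, 14, 14, 7) = 7

7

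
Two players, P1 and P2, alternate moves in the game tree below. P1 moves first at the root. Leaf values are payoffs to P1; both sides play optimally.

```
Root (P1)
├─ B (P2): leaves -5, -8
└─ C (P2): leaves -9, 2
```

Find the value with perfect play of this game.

-8

B (P2): min(-5, -8) = -8
C (P2): min(-9, 2) = -9
Root (P1): max(-8, -9) = -8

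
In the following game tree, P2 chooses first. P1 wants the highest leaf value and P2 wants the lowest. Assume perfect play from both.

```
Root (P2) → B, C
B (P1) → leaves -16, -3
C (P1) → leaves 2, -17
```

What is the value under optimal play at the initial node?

B (P1): max(-16, -3) = -3
C (P1): max(2, -17) = 2
Root (P2): min(-3, 2) = -3

-3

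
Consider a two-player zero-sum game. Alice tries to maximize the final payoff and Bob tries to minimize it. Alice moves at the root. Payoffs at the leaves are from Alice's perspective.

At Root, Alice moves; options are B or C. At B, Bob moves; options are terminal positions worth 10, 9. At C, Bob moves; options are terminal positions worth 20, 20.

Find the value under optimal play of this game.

20

B (Bob): min(10, 9) = 9
C (Bob): min(20, 20) = 20
Root (Alice): max(9, 20) = 20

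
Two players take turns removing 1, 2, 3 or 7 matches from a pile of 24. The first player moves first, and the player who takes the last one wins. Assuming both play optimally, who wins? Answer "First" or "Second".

Second

Mark each pile size as W (mover wins) or L (mover loses):
i:   0  1  2  3  4  5  6  7  8  9 10 11 12 13 14 15 16 17 18 19 20 21 22 23 24
     L  W  W  W  L  W  W  W  L  W  W  W  L  W  W  W  L  W  W  W  L  W  W  W  L
Position 24 is L, so the second player wins.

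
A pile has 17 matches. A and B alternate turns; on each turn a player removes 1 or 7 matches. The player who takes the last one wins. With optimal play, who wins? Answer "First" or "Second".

First

Mark each pile size as W (mover wins) or L (mover loses):
i:   0  1  2  3  4  5  6  7  8  9 10 11 12 13 14 15 16 17
     L  W  L  W  L  W  L  W  L  W  L  W  L  W  L  W  L  W
Position 17 is W, so the first player wins.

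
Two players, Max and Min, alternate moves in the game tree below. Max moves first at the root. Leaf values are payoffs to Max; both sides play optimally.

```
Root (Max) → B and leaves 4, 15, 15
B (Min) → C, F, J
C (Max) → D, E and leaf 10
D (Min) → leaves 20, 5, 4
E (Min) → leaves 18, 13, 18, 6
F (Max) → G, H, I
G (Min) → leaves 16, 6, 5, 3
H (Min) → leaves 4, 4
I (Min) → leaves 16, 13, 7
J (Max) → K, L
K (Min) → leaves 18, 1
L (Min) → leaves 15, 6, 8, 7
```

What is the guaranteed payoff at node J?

6

K: min(18, 1) = 1
L: min(15, 6, 8, 7) = 6
J: max(1, 6) = 6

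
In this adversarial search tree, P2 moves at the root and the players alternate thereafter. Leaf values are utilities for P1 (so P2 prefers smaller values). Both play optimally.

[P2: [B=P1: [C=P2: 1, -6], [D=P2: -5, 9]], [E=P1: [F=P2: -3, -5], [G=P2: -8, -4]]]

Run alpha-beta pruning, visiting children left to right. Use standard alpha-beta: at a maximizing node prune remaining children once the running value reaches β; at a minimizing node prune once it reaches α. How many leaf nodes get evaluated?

6

C [α=-∞,β=+∞]: v=-6
D [α=-6,β=+∞]: v=-5
B [α=-∞,β=+∞]: v=-5
F [α=-∞,β=-5]: v=-5
E [α=-∞,β=-5]: v=-5 after child 1 ≥ β → β-cutoff, skip 1
Root [α=-∞,β=+∞]: v=-5
Leaves evaluated: 6 of 8.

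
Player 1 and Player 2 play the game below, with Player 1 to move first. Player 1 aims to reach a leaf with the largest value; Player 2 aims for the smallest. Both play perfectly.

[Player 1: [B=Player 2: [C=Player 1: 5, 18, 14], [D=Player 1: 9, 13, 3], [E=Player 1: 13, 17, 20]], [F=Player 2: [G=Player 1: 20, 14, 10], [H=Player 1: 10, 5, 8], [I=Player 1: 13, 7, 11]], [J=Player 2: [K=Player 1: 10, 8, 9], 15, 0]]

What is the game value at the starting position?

13

C (Player 1): max(5, 18, 14) = 18
D (Player 1): max(9, 13, 3) = 13
E (Player 1): max(13, 17, 20) = 20
B (Player 2): min(18, 13, 20) = 13
G (Player 1): max(20, 14, 10) = 20
H (Player 1): max(10, 5, 8) = 10
I (Player 1): max(13, 7, 11) = 13
F (Player 2): min(20, 10, 13) = 10
K (Player 1): max(10, 8, 9) = 10
J (Player 2): min(10, 15, 0) = 0
Root (Player 1): max(13, 10, 0) = 13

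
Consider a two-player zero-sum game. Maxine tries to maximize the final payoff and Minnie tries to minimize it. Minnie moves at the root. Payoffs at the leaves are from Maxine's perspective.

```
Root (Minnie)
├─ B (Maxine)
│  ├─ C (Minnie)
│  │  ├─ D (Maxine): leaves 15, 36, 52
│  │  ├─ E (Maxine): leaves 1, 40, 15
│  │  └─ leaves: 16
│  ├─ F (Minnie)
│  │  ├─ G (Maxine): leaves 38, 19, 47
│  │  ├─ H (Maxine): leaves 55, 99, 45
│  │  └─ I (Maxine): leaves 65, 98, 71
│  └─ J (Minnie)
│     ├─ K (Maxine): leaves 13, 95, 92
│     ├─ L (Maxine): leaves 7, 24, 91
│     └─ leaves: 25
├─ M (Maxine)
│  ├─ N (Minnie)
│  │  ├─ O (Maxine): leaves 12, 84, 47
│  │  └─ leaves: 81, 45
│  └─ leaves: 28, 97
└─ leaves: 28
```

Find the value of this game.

28

D (Maxine): max(15, 36, 52) = 52
E (Maxine): max(1, 40, 15) = 40
C (Minnie): min(52, 40, 16) = 16
G (Maxine): max(38, 19, 47) = 47
H (Maxine): max(55, 99, 45) = 99
I (Maxine): max(65, 98, 71) = 98
F (Minnie): min(47, 99, 98) = 47
K (Maxine): max(13, 95, 92) = 95
L (Maxine): max(7, 24, 91) = 91
J (Minnie): min(95, 91, 25) = 25
B (Maxine): max(16, 47, 25) = 47
O (Maxine): max(12, 84, 47) = 84
N (Minnie): min(84, 81, 45) = 45
M (Maxine): max(45, 28, 97) = 97
Root (Minnie): min(47, 97, 28) = 28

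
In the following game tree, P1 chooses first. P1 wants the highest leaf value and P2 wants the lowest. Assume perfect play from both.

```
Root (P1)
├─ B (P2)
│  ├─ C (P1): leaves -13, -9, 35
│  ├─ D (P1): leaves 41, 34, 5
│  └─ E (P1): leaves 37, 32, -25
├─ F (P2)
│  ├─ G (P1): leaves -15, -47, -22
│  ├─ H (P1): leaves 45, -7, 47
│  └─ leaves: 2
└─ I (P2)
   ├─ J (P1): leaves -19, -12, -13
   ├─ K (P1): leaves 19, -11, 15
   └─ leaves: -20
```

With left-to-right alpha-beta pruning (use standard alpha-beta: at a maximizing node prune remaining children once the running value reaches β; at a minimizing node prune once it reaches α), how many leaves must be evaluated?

11

C [α=-∞,β=+∞]: v=35
D [α=-∞,β=35]: v=41 after child 1 ≥ β → β-cutoff, skip 2
E [α=-∞,β=35]: v=37 after child 1 ≥ β → β-cutoff, skip 2
B [α=-∞,β=+∞]: v=35
G [α=35,β=+∞]: v=-15
F [α=35,β=+∞]: v=-15 after child 1 ≤ α → α-cutoff, skip 2
J [α=35,β=+∞]: v=-12
I [α=35,β=+∞]: v=-12 after child 1 ≤ α → α-cutoff, skip 2
Root [α=-∞,β=+∞]: v=35
Leaves evaluated: 11 of 23.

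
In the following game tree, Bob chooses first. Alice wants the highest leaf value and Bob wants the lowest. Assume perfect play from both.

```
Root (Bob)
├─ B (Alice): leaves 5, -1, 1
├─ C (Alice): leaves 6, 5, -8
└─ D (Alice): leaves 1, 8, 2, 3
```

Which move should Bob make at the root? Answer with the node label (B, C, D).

B (Alice): max(5, -1, 1) = 5
C (Alice): max(6, 5, -8) = 6
D (Alice): max(1, 8, 2, 3) = 8
Root (Bob): min(5, 6, 8) = 5
Bob picks the child with the lowest value: B (value 5).

B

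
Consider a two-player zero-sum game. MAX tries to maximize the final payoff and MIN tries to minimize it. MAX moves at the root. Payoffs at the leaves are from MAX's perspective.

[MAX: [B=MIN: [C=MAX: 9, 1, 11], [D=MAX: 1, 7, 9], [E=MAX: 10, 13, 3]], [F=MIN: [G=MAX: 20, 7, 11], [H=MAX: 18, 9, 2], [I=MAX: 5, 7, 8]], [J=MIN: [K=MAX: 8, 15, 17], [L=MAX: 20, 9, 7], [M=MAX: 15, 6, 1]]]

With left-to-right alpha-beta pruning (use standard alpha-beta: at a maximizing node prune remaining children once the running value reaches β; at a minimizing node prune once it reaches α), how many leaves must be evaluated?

C [α=-∞,β=+∞]: v=11
D [α=-∞,β=11]: v=9
E [α=-∞,β=9]: v=10 after child 1 ≥ β → β-cutoff, skip 2
B [α=-∞,β=+∞]: v=9
G [α=9,β=+∞]: v=20
H [α=9,β=20]: v=18
I [α=9,β=18]: v=8
F [α=9,β=+∞]: v=8
K [α=9,β=+∞]: v=17
L [α=9,β=17]: v=20 after child 1 ≥ β → β-cutoff, skip 2
M [α=9,β=17]: v=15
J [α=9,β=+∞]: v=15
Root [α=-∞,β=+∞]: v=15
Leaves evaluated: 23 of 27.

23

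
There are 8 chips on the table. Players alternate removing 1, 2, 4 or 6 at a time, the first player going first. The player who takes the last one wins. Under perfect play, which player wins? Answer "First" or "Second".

Compute winning (W) and losing (L) positions by backward induction:
i:   0  1  2  3  4  5  6  7  8
     L  W  W  L  W  W  W  W  L
Position 8 is L, so the second player wins.

Second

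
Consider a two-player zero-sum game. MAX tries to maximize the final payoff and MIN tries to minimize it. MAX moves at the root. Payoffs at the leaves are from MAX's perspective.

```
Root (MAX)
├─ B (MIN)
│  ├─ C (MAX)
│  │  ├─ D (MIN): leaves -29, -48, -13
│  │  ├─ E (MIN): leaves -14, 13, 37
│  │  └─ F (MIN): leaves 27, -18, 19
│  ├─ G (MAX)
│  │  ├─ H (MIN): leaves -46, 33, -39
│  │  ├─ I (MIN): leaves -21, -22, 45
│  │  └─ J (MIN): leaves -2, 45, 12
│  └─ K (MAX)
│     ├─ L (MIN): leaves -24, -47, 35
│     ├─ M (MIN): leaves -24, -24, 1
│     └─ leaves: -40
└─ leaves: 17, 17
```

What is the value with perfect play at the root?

17

D (MIN): min(-29, -48, -13) = -48
E (MIN): min(-14, 13, 37) = -14
F (MIN): min(27, -18, 19) = -18
C (MAX): max(-48, -14, -18) = -14
H (MIN): min(-46, 33, -39) = -46
I (MIN): min(-21, -22, 45) = -22
J (MIN): min(-2, 45, 12) = -2
G (MAX): max(-46, -22, -2) = -2
L (MIN): min(-24, -47, 35) = -47
M (MIN): min(-24, -24, 1) = -24
K (MAX): max(-47, -24, -40) = -24
B (MIN): min(-14, -2, -24) = -24
Root (MAX): max(-24, 17, 17) = 17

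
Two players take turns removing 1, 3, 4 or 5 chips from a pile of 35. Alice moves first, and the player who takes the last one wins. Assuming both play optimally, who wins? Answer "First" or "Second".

First

W/L table (W = player to move can force a win):
i:   0  1  2  3  4  5  6  7  8  9 10 11 12 13 14 15 16 17 18 19 20 21 22 23 24 25 26 27 28 29 30 31 32 33 34 35
     L  W  L  W  W  W  W  W  L  W  L  W  W  W  W  W  L  W  L  W  W  W  W  W  L  W  L  W  W  W  W  W  L  W  L  W
Position 35 is W, so the first player wins.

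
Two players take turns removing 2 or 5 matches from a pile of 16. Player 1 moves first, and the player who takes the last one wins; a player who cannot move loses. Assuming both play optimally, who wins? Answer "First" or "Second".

First

Positions where the player to move wins (W) vs loses (L):
i:   0  1  2  3  4  5  6  7  8  9 10 11 12 13 14 15 16
     L  L  W  W  L  W  W  L  L  W  W  L  W  W  L  L  W
Position 16 is W, so the first player wins.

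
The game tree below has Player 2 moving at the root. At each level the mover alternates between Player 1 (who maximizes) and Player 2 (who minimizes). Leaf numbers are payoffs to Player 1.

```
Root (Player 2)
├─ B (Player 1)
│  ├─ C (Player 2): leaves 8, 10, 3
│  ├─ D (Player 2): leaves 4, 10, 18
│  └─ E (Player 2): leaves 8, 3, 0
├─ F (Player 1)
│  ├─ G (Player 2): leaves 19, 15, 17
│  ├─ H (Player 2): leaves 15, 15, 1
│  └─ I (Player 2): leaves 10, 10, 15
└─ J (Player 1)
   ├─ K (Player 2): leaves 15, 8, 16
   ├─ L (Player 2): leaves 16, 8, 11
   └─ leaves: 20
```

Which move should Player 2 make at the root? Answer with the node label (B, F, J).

B

C (Player 2): min(8, 10, 3) = 3
D (Player 2): min(4, 10, 18) = 4
E (Player 2): min(8, 3, 0) = 0
B (Player 1): max(3, 4, 0) = 4
G (Player 2): min(19, 15, 17) = 15
H (Player 2): min(15, 15, 1) = 1
I (Player 2): min(10, 10, 15) = 10
F (Player 1): max(15, 1, 10) = 15
K (Player 2): min(15, 8, 16) = 8
L (Player 2): min(16, 8, 11) = 8
J (Player 1): max(8, 8, 20) = 20
Root (Player 2): min(4, 15, 20) = 4
Player 2 picks the child with the lowest value: B (value 4).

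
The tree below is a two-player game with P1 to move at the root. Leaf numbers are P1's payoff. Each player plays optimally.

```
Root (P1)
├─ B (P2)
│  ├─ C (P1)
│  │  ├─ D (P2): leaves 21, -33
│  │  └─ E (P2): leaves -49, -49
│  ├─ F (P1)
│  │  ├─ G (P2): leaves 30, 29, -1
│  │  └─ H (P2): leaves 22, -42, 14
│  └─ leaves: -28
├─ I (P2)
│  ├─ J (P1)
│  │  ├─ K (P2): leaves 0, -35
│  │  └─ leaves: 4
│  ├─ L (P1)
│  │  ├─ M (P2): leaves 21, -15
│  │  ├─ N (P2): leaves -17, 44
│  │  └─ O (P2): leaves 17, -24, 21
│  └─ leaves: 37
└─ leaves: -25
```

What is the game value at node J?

4

K: min(0, -35) = -35
J: max(-35, 4) = 4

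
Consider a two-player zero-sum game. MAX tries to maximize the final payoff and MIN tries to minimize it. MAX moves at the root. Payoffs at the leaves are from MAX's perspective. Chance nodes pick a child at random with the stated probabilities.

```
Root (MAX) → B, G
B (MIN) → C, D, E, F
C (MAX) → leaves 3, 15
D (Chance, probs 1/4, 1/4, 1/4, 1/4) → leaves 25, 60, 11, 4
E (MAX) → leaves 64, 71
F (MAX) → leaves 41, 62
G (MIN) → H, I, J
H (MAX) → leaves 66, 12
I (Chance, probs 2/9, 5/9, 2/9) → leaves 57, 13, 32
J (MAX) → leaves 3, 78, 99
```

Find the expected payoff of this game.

27

C (MAX): max(3, 15) = 15
D (Chance): 1/4·25 + 1/4·60 + 1/4·11 + 1/4·4 = 25
E (MAX): max(64, 71) = 71
F (MAX): max(41, 62) = 62
B (MIN): min(15, 25, 71, 62) = 15
H (MAX): max(66, 12) = 66
I (Chance): 2/9·57 + 5/9·13 + 2/9·32 = 27
J (MAX): max(3, 78, 99) = 99
G (MIN): min(66, 27, 99) = 27
Root (MAX): max(15, 27) = 27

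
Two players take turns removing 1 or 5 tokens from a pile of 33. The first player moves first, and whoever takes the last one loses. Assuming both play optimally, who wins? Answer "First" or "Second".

W/L table (W = player to move can force a win):
i:   0  1  2  3  4  5  6  7  8  9 10 11 12 13 14 15 16 17 18 19 20 21 22 23 24 25 26 27 28 29 30 31 32 33
     W  L  W  L  W  L  W  L  W  L  W  L  W  L  W  L  W  L  W  L  W  L  W  L  W  L  W  L  W  L  W  L  W  L
Position 33 is L, so the second player wins.

Second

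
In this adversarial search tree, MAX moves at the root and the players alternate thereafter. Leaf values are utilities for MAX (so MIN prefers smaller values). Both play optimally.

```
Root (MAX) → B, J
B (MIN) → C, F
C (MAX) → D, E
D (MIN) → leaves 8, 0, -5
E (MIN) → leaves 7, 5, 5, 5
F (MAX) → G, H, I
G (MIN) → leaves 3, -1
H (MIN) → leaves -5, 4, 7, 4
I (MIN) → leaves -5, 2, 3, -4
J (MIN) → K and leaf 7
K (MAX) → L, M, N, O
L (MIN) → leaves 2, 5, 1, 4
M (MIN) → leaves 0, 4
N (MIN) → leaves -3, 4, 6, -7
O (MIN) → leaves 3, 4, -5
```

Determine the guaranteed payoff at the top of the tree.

D (MIN): min(8, 0, -5) = -5
E (MIN): min(7, 5, 5, 5) = 5
C (MAX): max(-5, 5) = 5
G (MIN): min(3, -1) = -1
H (MIN): min(-5, 4, 7, 4) = -5
I (MIN): min(-5, 2, 3, -4) = -5
F (MAX): max(-1, -5, -5) = -1
B (MIN): min(5, -1) = -1
L (MIN): min(2, 5, 1, 4) = 1
M (MIN): min(0, 4) = 0
N (MIN): min(-3, 4, 6, -7) = -7
O (MIN): min(3, 4, -5) = -5
K (MAX): max(1, 0, -7, -5) = 1
J (MIN): min(1, 7) = 1
Root (MAX): max(-1, 1) = 1

1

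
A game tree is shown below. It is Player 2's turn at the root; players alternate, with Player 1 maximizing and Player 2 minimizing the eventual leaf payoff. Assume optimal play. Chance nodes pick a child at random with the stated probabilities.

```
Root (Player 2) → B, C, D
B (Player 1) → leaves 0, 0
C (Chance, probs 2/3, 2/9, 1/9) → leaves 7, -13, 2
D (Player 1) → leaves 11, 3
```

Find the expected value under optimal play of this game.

0

B (Player 1): max(0, 0) = 0
C (Chance): 2/3·7 + 2/9·-13 + 1/9·2 = 2
D (Player 1): max(11, 3) = 11
Root (Player 2): min(0, 2, 11) = 0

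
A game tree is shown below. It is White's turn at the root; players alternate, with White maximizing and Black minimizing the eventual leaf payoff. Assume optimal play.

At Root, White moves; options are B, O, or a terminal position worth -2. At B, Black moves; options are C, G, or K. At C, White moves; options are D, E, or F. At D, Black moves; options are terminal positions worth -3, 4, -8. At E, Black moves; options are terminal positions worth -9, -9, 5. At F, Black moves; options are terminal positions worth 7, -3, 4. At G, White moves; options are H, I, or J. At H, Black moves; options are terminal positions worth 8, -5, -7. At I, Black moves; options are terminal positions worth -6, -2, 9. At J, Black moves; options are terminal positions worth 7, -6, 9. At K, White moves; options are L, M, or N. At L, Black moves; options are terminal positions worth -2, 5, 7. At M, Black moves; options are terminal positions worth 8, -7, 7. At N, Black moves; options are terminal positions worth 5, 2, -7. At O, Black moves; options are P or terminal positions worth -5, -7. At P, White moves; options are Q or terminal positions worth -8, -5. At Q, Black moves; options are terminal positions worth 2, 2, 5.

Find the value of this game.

-2

D (Black): min(-3, 4, -8) = -8
E (Black): min(-9, -9, 5) = -9
F (Black): min(7, -3, 4) = -3
C (White): max(-8, -9, -3) = -3
H (Black): min(8, -5, -7) = -7
I (Black): min(-6, -2, 9) = -6
J (Black): min(7, -6, 9) = -6
G (White): max(-7, -6, -6) = -6
L (Black): min(-2, 5, 7) = -2
M (Black): min(8, -7, 7) = -7
N (Black): min(5, 2, -7) = -7
K (White): max(-2, -7, -7) = -2
B (Black): min(-3, -6, -2) = -6
Q (Black): min(2, 2, 5) = 2
P (White): max(2, -8, -5) = 2
O (Black): min(2, -5, -7) = -7
Root (White): max(-6, -7, -2) = -2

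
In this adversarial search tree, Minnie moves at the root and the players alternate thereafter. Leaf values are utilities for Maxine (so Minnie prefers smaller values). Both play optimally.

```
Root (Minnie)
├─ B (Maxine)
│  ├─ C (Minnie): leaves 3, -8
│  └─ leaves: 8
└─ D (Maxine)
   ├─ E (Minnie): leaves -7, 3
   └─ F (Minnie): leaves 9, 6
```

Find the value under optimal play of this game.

6

C (Minnie): min(3, -8) = -8
B (Maxine): max(-8, 8) = 8
E (Minnie): min(-7, 3) = -7
F (Minnie): min(9, 6) = 6
D (Maxine): max(-7, 6) = 6
Root (Minnie): min(8, 6) = 6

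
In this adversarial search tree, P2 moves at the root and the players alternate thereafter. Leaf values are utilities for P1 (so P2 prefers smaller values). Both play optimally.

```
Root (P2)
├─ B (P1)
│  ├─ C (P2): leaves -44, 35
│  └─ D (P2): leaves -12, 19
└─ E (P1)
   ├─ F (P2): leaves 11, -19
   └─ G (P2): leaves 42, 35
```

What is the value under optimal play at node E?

35

F: min(11, -19) = -19
G: min(42, 35) = 35
E: max(-19, 35) = 35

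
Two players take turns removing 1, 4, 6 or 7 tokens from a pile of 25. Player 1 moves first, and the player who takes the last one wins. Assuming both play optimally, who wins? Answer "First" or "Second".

i:   0  1  2  3  4  5  6  7  8  9 10 11 12 13 14 15 16 17 18 19 20 21 22 23 24 25
     L  W  L  W  W  L  W  W  W  W  L  W  W  L  W  L  W  W  L  W  W  W  W  L  W  W
Position 25 is W, so the first player wins.

First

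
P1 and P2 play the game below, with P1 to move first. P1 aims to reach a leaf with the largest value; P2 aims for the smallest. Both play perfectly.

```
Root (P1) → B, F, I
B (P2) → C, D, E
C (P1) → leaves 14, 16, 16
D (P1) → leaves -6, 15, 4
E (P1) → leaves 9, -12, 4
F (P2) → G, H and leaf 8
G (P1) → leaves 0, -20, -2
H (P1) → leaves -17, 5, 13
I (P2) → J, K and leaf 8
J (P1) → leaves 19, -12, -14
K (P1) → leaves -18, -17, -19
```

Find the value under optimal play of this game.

9

C (P1): max(14, 16, 16) = 16
D (P1): max(-6, 15, 4) = 15
E (P1): max(9, -12, 4) = 9
B (P2): min(16, 15, 9) = 9
G (P1): max(0, -20, -2) = 0
H (P1): max(-17, 5, 13) = 13
F (P2): min(0, 13, 8) = 0
J (P1): max(19, -12, -14) = 19
K (P1): max(-18, -17, -19) = -17
I (P2): min(19, -17, 8) = -17
Root (P1): max(9, 0, -17) = 9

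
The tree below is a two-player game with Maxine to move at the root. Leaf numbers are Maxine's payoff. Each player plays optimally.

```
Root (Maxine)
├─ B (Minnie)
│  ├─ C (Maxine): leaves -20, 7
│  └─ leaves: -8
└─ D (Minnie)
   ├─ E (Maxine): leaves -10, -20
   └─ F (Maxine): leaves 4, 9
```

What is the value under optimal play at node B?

-8

C: max(-20, 7) = 7
B: min(7, -8) = -8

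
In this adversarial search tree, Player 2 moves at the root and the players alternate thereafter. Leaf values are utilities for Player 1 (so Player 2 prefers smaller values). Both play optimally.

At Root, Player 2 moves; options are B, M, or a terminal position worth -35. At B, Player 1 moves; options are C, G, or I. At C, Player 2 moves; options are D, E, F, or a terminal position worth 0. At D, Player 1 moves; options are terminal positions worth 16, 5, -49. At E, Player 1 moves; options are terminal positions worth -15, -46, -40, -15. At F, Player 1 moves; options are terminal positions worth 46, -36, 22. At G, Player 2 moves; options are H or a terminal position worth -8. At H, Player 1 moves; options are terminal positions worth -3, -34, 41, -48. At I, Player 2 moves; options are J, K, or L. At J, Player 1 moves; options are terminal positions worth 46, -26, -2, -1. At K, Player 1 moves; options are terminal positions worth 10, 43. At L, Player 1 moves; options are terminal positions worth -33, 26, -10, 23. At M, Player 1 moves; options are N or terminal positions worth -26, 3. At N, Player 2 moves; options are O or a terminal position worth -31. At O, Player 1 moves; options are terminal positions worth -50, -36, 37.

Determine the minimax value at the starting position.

-35

D (Player 1): max(16, 5, -49) = 16
E (Player 1): max(-15, -46, -40, -15) = -15
F (Player 1): max(46, -36, 22) = 46
C (Player 2): min(16, -15, 46, 0) = -15
H (Player 1): max(-3, -34, 41, -48) = 41
G (Player 2): min(41, -8) = -8
J (Player 1): max(46, -26, -2, -1) = 46
K (Player 1): max(10, 43) = 43
L (Player 1): max(-33, 26, -10, 23) = 26
I (Player 2): min(46, 43, 26) = 26
B (Player 1): max(-15, -8, 26) = 26
O (Player 1): max(-50, -36, 37) = 37
N (Player 2): min(37, -31) = -31
M (Player 1): max(-31, -26, 3) = 3
Root (Player 2): min(26, 3, -35) = -35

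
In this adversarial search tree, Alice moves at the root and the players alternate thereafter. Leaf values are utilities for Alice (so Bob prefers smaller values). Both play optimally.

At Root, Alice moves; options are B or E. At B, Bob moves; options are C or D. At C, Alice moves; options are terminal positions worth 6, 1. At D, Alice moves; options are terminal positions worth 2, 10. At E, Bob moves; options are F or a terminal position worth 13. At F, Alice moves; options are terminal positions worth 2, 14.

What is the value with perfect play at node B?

6

C: max(6, 1) = 6
D: max(2, 10) = 10
B: min(6, 10) = 6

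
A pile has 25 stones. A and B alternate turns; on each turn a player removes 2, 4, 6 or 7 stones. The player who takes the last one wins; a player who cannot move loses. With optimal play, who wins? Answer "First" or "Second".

First

Compute winning (W) and losing (L) positions by backward induction:
i:   0  1  2  3  4  5  6  7  8  9 10 11 12 13 14 15 16 17 18 19 20 21 22 23 24 25
     L  L  W  W  W  W  W  W  W  L  L  W  W  W  W  W  W  W  L  L  W  W  W  W  W  W
Position 25 is W, so the first player wins.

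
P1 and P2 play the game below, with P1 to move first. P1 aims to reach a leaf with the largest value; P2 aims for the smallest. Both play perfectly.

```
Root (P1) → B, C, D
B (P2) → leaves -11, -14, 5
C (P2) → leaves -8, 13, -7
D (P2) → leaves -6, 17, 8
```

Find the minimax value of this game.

-6

B (P2): min(-11, -14, 5) = -14
C (P2): min(-8, 13, -7) = -8
D (P2): min(-6, 17, 8) = -6
Root (P1): max(-14, -8, -6) = -6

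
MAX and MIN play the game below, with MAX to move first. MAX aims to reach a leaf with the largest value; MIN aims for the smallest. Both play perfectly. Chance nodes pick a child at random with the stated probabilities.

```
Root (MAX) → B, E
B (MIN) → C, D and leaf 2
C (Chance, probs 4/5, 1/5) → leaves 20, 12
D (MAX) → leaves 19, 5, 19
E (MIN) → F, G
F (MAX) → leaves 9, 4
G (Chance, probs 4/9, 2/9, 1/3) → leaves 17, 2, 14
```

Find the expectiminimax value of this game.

C (Chance): 4/5·20 + 1/5·12 = 18.4
D (MAX): max(19, 5, 19) = 19
B (MIN): min(18.4, 19, 2) = 2
F (MAX): max(9, 4) = 9
G (Chance): 4/9·17 + 2/9·2 + 1/3·14 = 12.67
E (MIN): min(9, 12.67) = 9
Root (MAX): max(2, 9) = 9

9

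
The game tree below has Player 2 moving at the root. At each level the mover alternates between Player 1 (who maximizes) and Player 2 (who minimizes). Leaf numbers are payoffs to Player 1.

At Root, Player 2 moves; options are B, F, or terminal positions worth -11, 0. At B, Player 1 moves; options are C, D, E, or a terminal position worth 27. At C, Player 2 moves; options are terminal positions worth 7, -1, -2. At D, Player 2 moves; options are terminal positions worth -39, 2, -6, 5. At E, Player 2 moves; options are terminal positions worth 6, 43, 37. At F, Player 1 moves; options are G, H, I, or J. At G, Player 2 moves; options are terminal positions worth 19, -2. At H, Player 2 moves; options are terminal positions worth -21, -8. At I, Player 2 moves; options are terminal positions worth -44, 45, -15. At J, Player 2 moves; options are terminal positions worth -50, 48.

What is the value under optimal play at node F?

G: min(19, -2) = -2
H: min(-21, -8) = -21
I: min(-44, 45, -15) = -44
J: min(-50, 48) = -50
F: max(-2, -21, -44, -50) = -2

-2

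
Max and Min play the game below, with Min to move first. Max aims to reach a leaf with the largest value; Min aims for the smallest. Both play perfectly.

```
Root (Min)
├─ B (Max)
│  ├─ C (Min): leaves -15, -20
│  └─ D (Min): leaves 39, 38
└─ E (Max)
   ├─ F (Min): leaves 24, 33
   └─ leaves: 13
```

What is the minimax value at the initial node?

24

C (Min): min(-15, -20) = -20
D (Min): min(39, 38) = 38
B (Max): max(-20, 38) = 38
F (Min): min(24, 33) = 24
E (Max): max(24, 13) = 24
Root (Min): min(38, 24) = 24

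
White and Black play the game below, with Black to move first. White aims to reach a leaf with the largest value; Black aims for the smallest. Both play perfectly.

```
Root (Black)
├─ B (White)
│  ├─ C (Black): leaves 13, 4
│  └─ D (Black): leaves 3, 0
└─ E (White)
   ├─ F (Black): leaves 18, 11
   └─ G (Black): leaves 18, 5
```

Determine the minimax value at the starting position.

C (Black): min(13, 4) = 4
D (Black): min(3, 0) = 0
B (White): max(4, 0) = 4
F (Black): min(18, 11) = 11
G (Black): min(18, 5) = 5
E (White): max(11, 5) = 11
Root (Black): min(4, 11) = 4

4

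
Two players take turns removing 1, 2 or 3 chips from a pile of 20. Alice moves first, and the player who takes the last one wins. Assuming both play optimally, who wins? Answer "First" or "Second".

Second

Mark each pile size as W (mover wins) or L (mover loses):
i:   0  1  2  3  4  5  6  7  8  9 10 11 12 13 14 15 16 17 18 19 20
     L  W  W  W  L  W  W  W  L  W  W  W  L  W  W  W  L  W  W  W  L
Position 20 is L, so the second player wins.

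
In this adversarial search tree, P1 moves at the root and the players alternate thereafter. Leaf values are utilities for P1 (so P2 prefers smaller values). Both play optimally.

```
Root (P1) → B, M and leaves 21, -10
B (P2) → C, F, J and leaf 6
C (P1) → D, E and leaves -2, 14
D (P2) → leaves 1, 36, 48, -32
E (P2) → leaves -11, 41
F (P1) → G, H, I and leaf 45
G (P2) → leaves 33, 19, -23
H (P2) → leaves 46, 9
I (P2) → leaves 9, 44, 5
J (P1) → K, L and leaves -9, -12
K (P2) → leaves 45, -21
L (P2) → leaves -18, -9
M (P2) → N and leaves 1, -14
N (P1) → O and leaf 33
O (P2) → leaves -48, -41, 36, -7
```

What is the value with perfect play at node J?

K: min(45, -21) = -21
L: min(-18, -9) = -18
J: max(-21, -18, -9, -12) = -9

-9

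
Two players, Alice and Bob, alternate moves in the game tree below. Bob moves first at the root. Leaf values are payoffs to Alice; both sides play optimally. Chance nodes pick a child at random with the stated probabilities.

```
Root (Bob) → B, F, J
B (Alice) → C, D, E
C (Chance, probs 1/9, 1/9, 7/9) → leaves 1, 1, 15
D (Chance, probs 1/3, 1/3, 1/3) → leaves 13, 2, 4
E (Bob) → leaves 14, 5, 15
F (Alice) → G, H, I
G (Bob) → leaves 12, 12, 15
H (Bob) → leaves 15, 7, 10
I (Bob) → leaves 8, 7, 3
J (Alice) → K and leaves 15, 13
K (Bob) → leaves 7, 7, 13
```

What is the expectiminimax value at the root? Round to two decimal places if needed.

11.89

C (Chance): 1/9·1 + 1/9·1 + 7/9·15 = 11.89
D (Chance): 1/3·13 + 1/3·2 + 1/3·4 = 6.33
E (Bob): min(14, 5, 15) = 5
B (Alice): max(11.89, 6.33, 5) = 11.89
G (Bob): min(12, 12, 15) = 12
H (Bob): min(15, 7, 10) = 7
I (Bob): min(8, 7, 3) = 3
F (Alice): max(12, 7, 3) = 12
K (Bob): min(7, 7, 13) = 7
J (Alice): max(7, 15, 13) = 15
Root (Bob): min(11.89, 12, 15) = 11.89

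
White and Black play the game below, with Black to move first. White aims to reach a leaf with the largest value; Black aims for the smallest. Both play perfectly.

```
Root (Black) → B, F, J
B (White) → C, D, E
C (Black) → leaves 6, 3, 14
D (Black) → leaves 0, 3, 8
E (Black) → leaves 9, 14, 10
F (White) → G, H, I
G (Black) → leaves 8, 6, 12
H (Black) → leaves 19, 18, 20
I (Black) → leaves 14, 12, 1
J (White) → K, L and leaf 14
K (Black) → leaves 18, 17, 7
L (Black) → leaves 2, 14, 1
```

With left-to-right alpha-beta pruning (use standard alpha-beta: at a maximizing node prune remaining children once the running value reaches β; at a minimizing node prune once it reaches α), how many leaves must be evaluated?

18

C [α=-∞,β=+∞]: v=3
D [α=3,β=+∞]: v=0 after child 1 ≤ α → α-cutoff, skip 2
E [α=3,β=+∞]: v=9
B [α=-∞,β=+∞]: v=9
G [α=-∞,β=9]: v=6
H [α=6,β=9]: v=18
F [α=-∞,β=9]: v=18 after child 2 ≥ β → β-cutoff, skip 1
K [α=-∞,β=9]: v=7
L [α=7,β=9]: v=2 after child 1 ≤ α → α-cutoff, skip 2
J [α=-∞,β=9]: v=14
Root [α=-∞,β=+∞]: v=9
Leaves evaluated: 18 of 25.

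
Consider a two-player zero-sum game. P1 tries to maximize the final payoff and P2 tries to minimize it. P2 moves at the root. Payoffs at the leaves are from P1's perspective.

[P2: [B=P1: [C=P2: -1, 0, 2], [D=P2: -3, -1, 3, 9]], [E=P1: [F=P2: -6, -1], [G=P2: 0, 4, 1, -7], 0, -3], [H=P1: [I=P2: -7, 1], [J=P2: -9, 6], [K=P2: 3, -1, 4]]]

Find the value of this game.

C (P2): min(-1, 0, 2) = -1
D (P2): min(-3, -1, 3, 9) = -3
B (P1): max(-1, -3) = -1
F (P2): min(-6, -1) = -6
G (P2): min(0, 4, 1, -7) = -7
E (P1): max(-6, -7, 0, -3) = 0
I (P2): min(-7, 1) = -7
J (P2): min(-9, 6) = -9
K (P2): min(3, -1, 4) = -1
H (P1): max(-7, -9, -1) = -1
Root (P2): min(-1, 0, -1) = -1

-1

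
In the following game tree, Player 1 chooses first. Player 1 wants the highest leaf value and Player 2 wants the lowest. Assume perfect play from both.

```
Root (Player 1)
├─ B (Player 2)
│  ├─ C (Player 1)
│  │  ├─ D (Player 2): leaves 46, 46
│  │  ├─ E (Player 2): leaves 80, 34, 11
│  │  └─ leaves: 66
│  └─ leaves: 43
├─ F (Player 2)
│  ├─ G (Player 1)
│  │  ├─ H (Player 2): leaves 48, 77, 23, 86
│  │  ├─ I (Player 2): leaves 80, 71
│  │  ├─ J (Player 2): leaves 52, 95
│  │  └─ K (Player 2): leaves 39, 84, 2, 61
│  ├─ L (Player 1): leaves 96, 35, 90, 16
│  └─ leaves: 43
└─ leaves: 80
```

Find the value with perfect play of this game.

80

D (Player 2): min(46, 46) = 46
E (Player 2): min(80, 34, 11) = 11
C (Player 1): max(46, 11, 66) = 66
B (Player 2): min(66, 43) = 43
H (Player 2): min(48, 77, 23, 86) = 23
I (Player 2): min(80, 71) = 71
J (Player 2): min(52, 95) = 52
K (Player 2): min(39, 84, 2, 61) = 2
G (Player 1): max(23, 71, 52, 2) = 71
L (Player 1): max(96, 35, 90, 16) = 96
F (Player 2): min(71, 96, 43) = 43
Root (Player 1): max(43, 43, 80) = 80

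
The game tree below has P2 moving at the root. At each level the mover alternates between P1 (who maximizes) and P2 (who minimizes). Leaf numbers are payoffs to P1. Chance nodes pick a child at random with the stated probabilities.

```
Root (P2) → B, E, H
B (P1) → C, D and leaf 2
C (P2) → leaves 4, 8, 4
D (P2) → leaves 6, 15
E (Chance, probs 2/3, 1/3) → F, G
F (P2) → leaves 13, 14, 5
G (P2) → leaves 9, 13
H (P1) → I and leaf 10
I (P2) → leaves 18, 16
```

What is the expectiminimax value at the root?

6

C (P2): min(4, 8, 4) = 4
D (P2): min(6, 15) = 6
B (P1): max(4, 6, 2) = 6
F (P2): min(13, 14, 5) = 5
G (P2): min(9, 13) = 9
E (Chance): 2/3·5 + 1/3·9 = 6.33
I (P2): min(18, 16) = 16
H (P1): max(16, 10) = 16
Root (P2): min(6, 6.33, 16) = 6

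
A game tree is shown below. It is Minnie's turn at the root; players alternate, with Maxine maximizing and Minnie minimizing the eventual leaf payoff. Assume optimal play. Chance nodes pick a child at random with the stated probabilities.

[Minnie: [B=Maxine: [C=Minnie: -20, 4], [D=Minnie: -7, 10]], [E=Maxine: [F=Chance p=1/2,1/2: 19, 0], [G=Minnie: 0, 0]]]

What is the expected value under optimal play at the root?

C (Minnie): min(-20, 4) = -20
D (Minnie): min(-7, 10) = -7
B (Maxine): max(-20, -7) = -7
F (Chance): 1/2·19 + 1/2·0 = 9.5
G (Minnie): min(0, 0) = 0
E (Maxine): max(9.5, 0) = 9.5
Root (Minnie): min(-7, 9.5) = -7

-7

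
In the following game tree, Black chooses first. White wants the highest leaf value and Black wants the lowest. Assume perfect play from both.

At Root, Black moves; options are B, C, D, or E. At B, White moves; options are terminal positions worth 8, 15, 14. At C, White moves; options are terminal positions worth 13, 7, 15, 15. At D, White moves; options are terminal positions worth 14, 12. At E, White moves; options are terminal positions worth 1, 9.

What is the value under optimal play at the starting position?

9

B (White): max(8, 15, 14) = 15
C (White): max(13, 7, 15, 15) = 15
D (White): max(14, 12) = 14
E (White): max(1, 9) = 9
Root (Black): min(15, 15, 14, 9) = 9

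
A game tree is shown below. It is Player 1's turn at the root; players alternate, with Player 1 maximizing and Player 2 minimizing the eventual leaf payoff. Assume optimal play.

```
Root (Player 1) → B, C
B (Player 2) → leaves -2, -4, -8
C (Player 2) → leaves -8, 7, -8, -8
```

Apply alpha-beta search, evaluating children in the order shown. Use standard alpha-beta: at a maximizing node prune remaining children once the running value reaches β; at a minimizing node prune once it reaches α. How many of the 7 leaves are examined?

4

B [α=-∞,β=+∞]: v=-8
C [α=-8,β=+∞]: v=-8 after child 1 ≤ α → α-cutoff, skip 3
Root [α=-∞,β=+∞]: v=-8
Leaves evaluated: 4 of 7.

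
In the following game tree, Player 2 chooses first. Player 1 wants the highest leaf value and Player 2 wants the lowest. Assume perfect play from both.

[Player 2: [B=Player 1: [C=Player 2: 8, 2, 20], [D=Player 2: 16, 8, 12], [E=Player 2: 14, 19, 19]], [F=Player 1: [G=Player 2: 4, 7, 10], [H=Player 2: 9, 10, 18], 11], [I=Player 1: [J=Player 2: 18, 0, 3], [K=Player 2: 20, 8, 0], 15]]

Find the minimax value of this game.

11

C (Player 2): min(8, 2, 20) = 2
D (Player 2): min(16, 8, 12) = 8
E (Player 2): min(14, 19, 19) = 14
B (Player 1): max(2, 8, 14) = 14
G (Player 2): min(4, 7, 10) = 4
H (Player 2): min(9, 10, 18) = 9
F (Player 1): max(4, 9, 11) = 11
J (Player 2): min(18, 0, 3) = 0
K (Player 2): min(20, 8, 0) = 0
I (Player 1): max(0, 0, 15) = 15
Root (Player 2): min(14, 11, 15) = 11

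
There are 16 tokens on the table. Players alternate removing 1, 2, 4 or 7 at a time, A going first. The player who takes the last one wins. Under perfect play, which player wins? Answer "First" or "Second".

Compute winning (W) and losing (L) positions by backward induction:
i:   0  1  2  3  4  5  6  7  8  9 10 11 12 13 14 15 16
     L  W  W  L  W  W  L  W  W  L  W  W  L  W  W  L  W
Position 16 is W, so the first player wins.

First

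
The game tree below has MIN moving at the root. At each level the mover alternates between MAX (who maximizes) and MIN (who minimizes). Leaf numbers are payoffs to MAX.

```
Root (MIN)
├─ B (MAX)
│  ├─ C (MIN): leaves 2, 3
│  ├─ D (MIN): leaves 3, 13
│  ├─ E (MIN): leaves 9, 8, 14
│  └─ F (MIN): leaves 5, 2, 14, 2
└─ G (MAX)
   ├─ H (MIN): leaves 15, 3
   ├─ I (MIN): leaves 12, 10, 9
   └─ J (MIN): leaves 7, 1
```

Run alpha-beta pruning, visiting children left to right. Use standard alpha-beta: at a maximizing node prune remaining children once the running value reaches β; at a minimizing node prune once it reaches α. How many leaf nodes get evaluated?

C [α=-∞,β=+∞]: v=2
D [α=2,β=+∞]: v=3
E [α=3,β=+∞]: v=8
F [α=8,β=+∞]: v=5 after child 1 ≤ α → α-cutoff, skip 3
B [α=-∞,β=+∞]: v=8
H [α=-∞,β=8]: v=3
I [α=3,β=8]: v=9
G [α=-∞,β=8]: v=9 after child 2 ≥ β → β-cutoff, skip 1
Root [α=-∞,β=+∞]: v=8
Leaves evaluated: 13 of 18.

13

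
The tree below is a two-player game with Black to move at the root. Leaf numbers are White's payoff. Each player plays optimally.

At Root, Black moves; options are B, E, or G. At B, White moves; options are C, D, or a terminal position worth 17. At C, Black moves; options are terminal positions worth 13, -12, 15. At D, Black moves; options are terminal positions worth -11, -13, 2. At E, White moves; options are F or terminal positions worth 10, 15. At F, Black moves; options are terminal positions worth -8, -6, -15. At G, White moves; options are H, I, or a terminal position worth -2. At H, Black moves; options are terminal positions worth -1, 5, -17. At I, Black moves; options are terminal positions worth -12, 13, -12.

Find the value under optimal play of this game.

-2

C (Black): min(13, -12, 15) = -12
D (Black): min(-11, -13, 2) = -13
B (White): max(-12, -13, 17) = 17
F (Black): min(-8, -6, -15) = -15
E (White): max(-15, 10, 15) = 15
H (Black): min(-1, 5, -17) = -17
I (Black): min(-12, 13, -12) = -12
G (White): max(-17, -12, -2) = -2
Root (Black): min(17, 15, -2) = -2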